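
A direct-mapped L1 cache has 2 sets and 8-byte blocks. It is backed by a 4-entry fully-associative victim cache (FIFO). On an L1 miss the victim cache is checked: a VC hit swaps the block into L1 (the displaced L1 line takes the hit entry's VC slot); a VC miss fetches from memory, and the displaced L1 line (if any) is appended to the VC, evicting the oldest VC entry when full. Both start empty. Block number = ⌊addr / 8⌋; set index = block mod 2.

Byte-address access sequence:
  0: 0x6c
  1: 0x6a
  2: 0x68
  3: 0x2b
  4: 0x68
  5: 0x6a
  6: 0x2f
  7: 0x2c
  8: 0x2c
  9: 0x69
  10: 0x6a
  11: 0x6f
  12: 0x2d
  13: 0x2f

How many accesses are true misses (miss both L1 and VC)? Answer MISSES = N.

MISSES = 2

#0 0x6c→b13/s1 MISS; vc=[]
#1 0x6a→b13/s1 L1-HIT; vc=[]
#2 0x68→b13/s1 L1-HIT; vc=[]
#3 0x2b→b5/s1 MISS; vc=[13]
#4 0x68→b13/s1 VC-HIT; vc=[5]
#5 0x6a→b13/s1 L1-HIT; vc=[5]
#6 0x2f→b5/s1 VC-HIT; vc=[13]
#7 0x2c→b5/s1 L1-HIT; vc=[13]
#8 0x2c→b5/s1 L1-HIT; vc=[13]
#9 0x69→b13/s1 VC-HIT; vc=[5]
#10 0x6a→b13/s1 L1-HIT; vc=[5]
#11 0x6f→b13/s1 L1-HIT; vc=[5]
#12 0x2d→b5/s1 VC-HIT; vc=[13]
#13 0x2f→b5/s1 L1-HIT; vc=[13]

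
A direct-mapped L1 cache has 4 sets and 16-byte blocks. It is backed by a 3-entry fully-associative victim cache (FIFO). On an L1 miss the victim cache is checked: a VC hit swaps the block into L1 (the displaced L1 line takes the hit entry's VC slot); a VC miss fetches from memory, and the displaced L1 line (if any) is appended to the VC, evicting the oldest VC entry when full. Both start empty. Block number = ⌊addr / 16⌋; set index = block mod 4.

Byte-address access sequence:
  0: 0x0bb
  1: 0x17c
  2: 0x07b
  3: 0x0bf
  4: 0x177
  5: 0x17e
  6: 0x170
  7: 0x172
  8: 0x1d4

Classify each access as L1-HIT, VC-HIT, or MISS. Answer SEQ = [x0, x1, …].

SEQ = [MISS, MISS, MISS, VC-HIT, VC-HIT, L1-HIT, L1-HIT, L1-HIT, MISS]

#0 0xbb→b11/s3 MISS; vc=[]
#1 0x17c→b23/s3 MISS; vc=[11]
#2 0x7b→b7/s3 MISS; vc=[11,23]
#3 0xbf→b11/s3 VC-HIT; vc=[7,23]
#4 0x177→b23/s3 VC-HIT; vc=[7,11]
#5 0x17e→b23/s3 L1-HIT; vc=[7,11]
#6 0x170→b23/s3 L1-HIT; vc=[7,11]
#7 0x172→b23/s3 L1-HIT; vc=[7,11]
#8 0x1d4→b29/s1 MISS; vc=[7,11]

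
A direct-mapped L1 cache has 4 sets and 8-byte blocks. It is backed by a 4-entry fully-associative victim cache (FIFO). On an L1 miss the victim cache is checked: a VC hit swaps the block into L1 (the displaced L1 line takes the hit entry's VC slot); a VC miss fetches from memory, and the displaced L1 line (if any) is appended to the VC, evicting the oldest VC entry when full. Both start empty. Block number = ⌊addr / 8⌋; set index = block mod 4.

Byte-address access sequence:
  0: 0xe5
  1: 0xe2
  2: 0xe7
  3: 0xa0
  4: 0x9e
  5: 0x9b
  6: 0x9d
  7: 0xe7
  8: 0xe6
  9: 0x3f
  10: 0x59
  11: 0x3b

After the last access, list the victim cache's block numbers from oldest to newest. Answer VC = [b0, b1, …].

VC = [20, 19, 11]

0: 0xe5 (blk 28, set 0) → MISS  vc=[]
1: 0xe2 (blk 28, set 0) → L1-HIT  vc=[]
2: 0xe7 (blk 28, set 0) → L1-HIT  vc=[]
3: 0xa0 (blk 20, set 0) → MISS  vc=[28]
4: 0x9e (blk 19, set 3) → MISS  vc=[28]
5: 0x9b (blk 19, set 3) → L1-HIT  vc=[28]
6: 0x9d (blk 19, set 3) → L1-HIT  vc=[28]
7: 0xe7 (blk 28, set 0) → VC-HIT  vc=[20]
8: 0xe6 (blk 28, set 0) → L1-HIT  vc=[20]
9: 0x3f (blk 7, set 3) → MISS  vc=[20, 19]
10: 0x59 (blk 11, set 3) → MISS  vc=[20, 19, 7]
11: 0x3b (blk 7, set 3) → VC-HIT  vc=[20, 19, 11]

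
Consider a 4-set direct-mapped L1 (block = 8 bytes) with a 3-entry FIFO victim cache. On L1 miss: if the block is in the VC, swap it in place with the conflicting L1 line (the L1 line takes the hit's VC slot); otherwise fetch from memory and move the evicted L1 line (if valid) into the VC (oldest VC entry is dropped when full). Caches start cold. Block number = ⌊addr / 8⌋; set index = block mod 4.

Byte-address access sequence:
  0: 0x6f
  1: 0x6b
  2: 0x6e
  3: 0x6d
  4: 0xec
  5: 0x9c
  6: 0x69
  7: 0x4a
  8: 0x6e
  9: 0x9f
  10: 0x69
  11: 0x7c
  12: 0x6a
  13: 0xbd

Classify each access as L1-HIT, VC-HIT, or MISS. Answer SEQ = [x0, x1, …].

SEQ = [MISS, L1-HIT, L1-HIT, L1-HIT, MISS, MISS, VC-HIT, MISS, VC-HIT, L1-HIT, L1-HIT, MISS, L1-HIT, MISS]

#0 0x6f→b13/s1 MISS; vc=[]
#1 0x6b→b13/s1 L1-HIT; vc=[]
#2 0x6e→b13/s1 L1-HIT; vc=[]
#3 0x6d→b13/s1 L1-HIT; vc=[]
#4 0xec→b29/s1 MISS; vc=[13]
#5 0x9c→b19/s3 MISS; vc=[13]
#6 0x69→b13/s1 VC-HIT; vc=[29]
#7 0x4a→b9/s1 MISS; vc=[29,13]
#8 0x6e→b13/s1 VC-HIT; vc=[29,9]
#9 0x9f→b19/s3 L1-HIT; vc=[29,9]
#10 0x69→b13/s1 L1-HIT; vc=[29,9]
#11 0x7c→b15/s3 MISS; vc=[29,9,19]
#12 0x6a→b13/s1 L1-HIT; vc=[29,9,19]
#13 0xbd→b23/s3 MISS; vc=[9,19,15]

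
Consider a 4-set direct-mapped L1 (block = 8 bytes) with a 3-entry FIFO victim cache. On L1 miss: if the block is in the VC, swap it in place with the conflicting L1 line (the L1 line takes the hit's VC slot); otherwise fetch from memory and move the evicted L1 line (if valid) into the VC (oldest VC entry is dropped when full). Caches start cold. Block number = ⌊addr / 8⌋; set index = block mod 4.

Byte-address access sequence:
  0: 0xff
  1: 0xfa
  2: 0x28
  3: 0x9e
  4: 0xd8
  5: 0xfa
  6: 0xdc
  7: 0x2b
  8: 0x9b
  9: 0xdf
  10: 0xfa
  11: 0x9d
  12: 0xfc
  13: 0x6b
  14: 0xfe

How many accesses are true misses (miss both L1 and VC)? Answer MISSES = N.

MISSES = 5

0: 0xff (blk 31, set 3) → MISS  vc=[]
1: 0xfa (blk 31, set 3) → L1-HIT  vc=[]
2: 0x28 (blk 5, set 1) → MISS  vc=[]
3: 0x9e (blk 19, set 3) → MISS  vc=[31]
4: 0xd8 (blk 27, set 3) → MISS  vc=[31, 19]
5: 0xfa (blk 31, set 3) → VC-HIT  vc=[27, 19]
6: 0xdc (blk 27, set 3) → VC-HIT  vc=[31, 19]
7: 0x2b (blk 5, set 1) → L1-HIT  vc=[31, 19]
8: 0x9b (blk 19, set 3) → VC-HIT  vc=[31, 27]
9: 0xdf (blk 27, set 3) → VC-HIT  vc=[31, 19]
10: 0xfa (blk 31, set 3) → VC-HIT  vc=[27, 19]
11: 0x9d (blk 19, set 3) → VC-HIT  vc=[27, 31]
12: 0xfc (blk 31, set 3) → VC-HIT  vc=[27, 19]
13: 0x6b (blk 13, set 1) → MISS  vc=[27, 19, 5]
14: 0xfe (blk 31, set 3) → L1-HIT  vc=[27, 19, 5]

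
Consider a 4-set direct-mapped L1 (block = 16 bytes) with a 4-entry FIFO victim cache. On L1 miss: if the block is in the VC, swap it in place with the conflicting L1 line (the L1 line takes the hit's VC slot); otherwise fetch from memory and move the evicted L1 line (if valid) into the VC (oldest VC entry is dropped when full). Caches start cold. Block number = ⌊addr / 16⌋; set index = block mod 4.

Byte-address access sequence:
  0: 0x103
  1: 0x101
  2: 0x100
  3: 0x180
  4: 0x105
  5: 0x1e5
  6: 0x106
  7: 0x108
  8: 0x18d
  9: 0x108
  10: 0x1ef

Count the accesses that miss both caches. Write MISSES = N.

#0 0x103→b16/s0 MISS; vc=[]
#1 0x101→b16/s0 L1-HIT; vc=[]
#2 0x100→b16/s0 L1-HIT; vc=[]
#3 0x180→b24/s0 MISS; vc=[16]
#4 0x105→b16/s0 VC-HIT; vc=[24]
#5 0x1e5→b30/s2 MISS; vc=[24]
#6 0x106→b16/s0 L1-HIT; vc=[24]
#7 0x108→b16/s0 L1-HIT; vc=[24]
#8 0x18d→b24/s0 VC-HIT; vc=[16]
#9 0x108→b16/s0 VC-HIT; vc=[24]
#10 0x1ef→b30/s2 L1-HIT; vc=[24]

MISSES = 3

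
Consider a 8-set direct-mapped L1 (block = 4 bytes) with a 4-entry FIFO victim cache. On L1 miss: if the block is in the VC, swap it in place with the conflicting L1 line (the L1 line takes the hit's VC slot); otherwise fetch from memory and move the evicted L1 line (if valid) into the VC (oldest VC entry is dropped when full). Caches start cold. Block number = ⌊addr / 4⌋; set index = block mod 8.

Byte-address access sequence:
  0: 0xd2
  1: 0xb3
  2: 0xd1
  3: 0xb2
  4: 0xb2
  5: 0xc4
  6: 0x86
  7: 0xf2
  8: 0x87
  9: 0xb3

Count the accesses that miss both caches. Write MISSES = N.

  [0] addr=0xd2 blk=52 s=4: MISS | VC []
  [1] addr=0xb3 blk=44 s=4: MISS | VC [52]
  [2] addr=0xd1 blk=52 s=4: VC-HIT | VC [44]
  [3] addr=0xb2 blk=44 s=4: VC-HIT | VC [52]
  [4] addr=0xb2 blk=44 s=4: L1-HIT | VC [52]
  [5] addr=0xc4 blk=49 s=1: MISS | VC [52]
  [6] addr=0x86 blk=33 s=1: MISS | VC [52, 49]
  [7] addr=0xf2 blk=60 s=4: MISS | VC [52, 49, 44]
  [8] addr=0x87 blk=33 s=1: L1-HIT | VC [52, 49, 44]
  [9] addr=0xb3 blk=44 s=4: VC-HIT | VC [52, 49, 60]

MISSES = 5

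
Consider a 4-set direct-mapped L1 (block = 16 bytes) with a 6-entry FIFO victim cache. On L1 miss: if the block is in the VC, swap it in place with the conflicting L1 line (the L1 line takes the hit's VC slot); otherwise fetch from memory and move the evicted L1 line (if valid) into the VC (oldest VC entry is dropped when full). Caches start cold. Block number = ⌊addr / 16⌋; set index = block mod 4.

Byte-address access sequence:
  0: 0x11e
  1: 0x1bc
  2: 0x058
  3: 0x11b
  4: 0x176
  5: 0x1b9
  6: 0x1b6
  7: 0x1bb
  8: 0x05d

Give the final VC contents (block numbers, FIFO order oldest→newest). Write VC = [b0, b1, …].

0: 0x11e (blk 17, set 1) → MISS  vc=[]
1: 0x1bc (blk 27, set 3) → MISS  vc=[]
2: 0x58 (blk 5, set 1) → MISS  vc=[17]
3: 0x11b (blk 17, set 1) → VC-HIT  vc=[5]
4: 0x176 (blk 23, set 3) → MISS  vc=[5, 27]
5: 0x1b9 (blk 27, set 3) → VC-HIT  vc=[5, 23]
6: 0x1b6 (blk 27, set 3) → L1-HIT  vc=[5, 23]
7: 0x1bb (blk 27, set 3) → L1-HIT  vc=[5, 23]
8: 0x5d (blk 5, set 1) → VC-HIT  vc=[17, 23]

VC = [17, 23]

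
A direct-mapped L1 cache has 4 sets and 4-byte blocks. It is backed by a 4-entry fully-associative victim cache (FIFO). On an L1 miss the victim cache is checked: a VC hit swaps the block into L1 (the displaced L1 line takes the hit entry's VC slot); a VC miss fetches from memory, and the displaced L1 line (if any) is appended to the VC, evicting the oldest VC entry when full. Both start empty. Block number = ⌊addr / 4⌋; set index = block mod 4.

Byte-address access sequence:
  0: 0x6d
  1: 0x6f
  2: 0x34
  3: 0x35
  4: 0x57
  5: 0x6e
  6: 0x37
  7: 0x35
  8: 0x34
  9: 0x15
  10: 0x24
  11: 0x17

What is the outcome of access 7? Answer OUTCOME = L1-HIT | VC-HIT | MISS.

  [0] addr=0x6d blk=27 s=3: MISS | VC []
  [1] addr=0x6f blk=27 s=3: L1-HIT | VC []
  [2] addr=0x34 blk=13 s=1: MISS | VC []
  [3] addr=0x35 blk=13 s=1: L1-HIT | VC []
  [4] addr=0x57 blk=21 s=1: MISS | VC [13]
  [5] addr=0x6e blk=27 s=3: L1-HIT | VC [13]
  [6] addr=0x37 blk=13 s=1: VC-HIT | VC [21]
  [7] addr=0x35 blk=13 s=1: L1-HIT | VC [21]
  [8] addr=0x34 blk=13 s=1: L1-HIT | VC [21]
  [9] addr=0x15 blk=5 s=1: MISS | VC [21, 13]
  [10] addr=0x24 blk=9 s=1: MISS | VC [21, 13, 5]
  [11] addr=0x17 blk=5 s=1: VC-HIT | VC [21, 13, 9]

OUTCOME = L1-HIT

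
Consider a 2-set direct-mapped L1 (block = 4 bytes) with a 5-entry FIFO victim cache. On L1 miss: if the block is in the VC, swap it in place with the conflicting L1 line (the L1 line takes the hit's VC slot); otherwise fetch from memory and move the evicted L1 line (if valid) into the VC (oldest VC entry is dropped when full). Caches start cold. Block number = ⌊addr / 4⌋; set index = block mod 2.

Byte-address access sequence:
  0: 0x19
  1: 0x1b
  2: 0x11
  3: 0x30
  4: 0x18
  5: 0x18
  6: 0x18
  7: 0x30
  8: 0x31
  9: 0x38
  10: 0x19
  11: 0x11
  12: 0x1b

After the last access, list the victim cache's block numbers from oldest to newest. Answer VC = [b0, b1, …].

VC = [14, 4, 12]

0: 0x19 (blk 6, set 0) → MISS  vc=[]
1: 0x1b (blk 6, set 0) → L1-HIT  vc=[]
2: 0x11 (blk 4, set 0) → MISS  vc=[6]
3: 0x30 (blk 12, set 0) → MISS  vc=[6, 4]
4: 0x18 (blk 6, set 0) → VC-HIT  vc=[12, 4]
5: 0x18 (blk 6, set 0) → L1-HIT  vc=[12, 4]
6: 0x18 (blk 6, set 0) → L1-HIT  vc=[12, 4]
7: 0x30 (blk 12, set 0) → VC-HIT  vc=[6, 4]
8: 0x31 (blk 12, set 0) → L1-HIT  vc=[6, 4]
9: 0x38 (blk 14, set 0) → MISS  vc=[6, 4, 12]
10: 0x19 (blk 6, set 0) → VC-HIT  vc=[14, 4, 12]
11: 0x11 (blk 4, set 0) → VC-HIT  vc=[14, 6, 12]
12: 0x1b (blk 6, set 0) → VC-HIT  vc=[14, 4, 12]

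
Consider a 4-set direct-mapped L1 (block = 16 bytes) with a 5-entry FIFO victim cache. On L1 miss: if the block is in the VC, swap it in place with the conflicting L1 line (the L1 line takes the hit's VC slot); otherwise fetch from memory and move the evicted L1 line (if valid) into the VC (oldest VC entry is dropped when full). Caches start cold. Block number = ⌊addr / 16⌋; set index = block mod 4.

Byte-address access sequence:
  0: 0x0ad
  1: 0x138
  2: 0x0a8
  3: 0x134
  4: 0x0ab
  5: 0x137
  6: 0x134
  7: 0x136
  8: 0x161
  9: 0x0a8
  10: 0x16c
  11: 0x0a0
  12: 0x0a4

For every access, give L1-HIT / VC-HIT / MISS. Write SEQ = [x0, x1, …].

#0 0xad→b10/s2 MISS; vc=[]
#1 0x138→b19/s3 MISS; vc=[]
#2 0xa8→b10/s2 L1-HIT; vc=[]
#3 0x134→b19/s3 L1-HIT; vc=[]
#4 0xab→b10/s2 L1-HIT; vc=[]
#5 0x137→b19/s3 L1-HIT; vc=[]
#6 0x134→b19/s3 L1-HIT; vc=[]
#7 0x136→b19/s3 L1-HIT; vc=[]
#8 0x161→b22/s2 MISS; vc=[10]
#9 0xa8→b10/s2 VC-HIT; vc=[22]
#10 0x16c→b22/s2 VC-HIT; vc=[10]
#11 0xa0→b10/s2 VC-HIT; vc=[22]
#12 0xa4→b10/s2 L1-HIT; vc=[22]

SEQ = [MISS, MISS, L1-HIT, L1-HIT, L1-HIT, L1-HIT, L1-HIT, L1-HIT, MISS, VC-HIT, VC-HIT, VC-HIT, L1-HIT]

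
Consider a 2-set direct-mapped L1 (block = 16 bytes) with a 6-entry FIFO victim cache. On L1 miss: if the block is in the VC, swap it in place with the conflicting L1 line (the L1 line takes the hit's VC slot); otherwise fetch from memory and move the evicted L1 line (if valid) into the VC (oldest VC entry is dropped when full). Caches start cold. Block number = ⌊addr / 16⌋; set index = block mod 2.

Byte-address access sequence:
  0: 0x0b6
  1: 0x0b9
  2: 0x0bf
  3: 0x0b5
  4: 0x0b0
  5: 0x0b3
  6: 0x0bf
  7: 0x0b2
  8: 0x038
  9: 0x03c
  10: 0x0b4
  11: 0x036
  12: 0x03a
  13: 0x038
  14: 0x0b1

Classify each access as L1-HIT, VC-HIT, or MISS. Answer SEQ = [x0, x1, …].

#0 0xb6→b11/s1 MISS; vc=[]
#1 0xb9→b11/s1 L1-HIT; vc=[]
#2 0xbf→b11/s1 L1-HIT; vc=[]
#3 0xb5→b11/s1 L1-HIT; vc=[]
#4 0xb0→b11/s1 L1-HIT; vc=[]
#5 0xb3→b11/s1 L1-HIT; vc=[]
#6 0xbf→b11/s1 L1-HIT; vc=[]
#7 0xb2→b11/s1 L1-HIT; vc=[]
#8 0x38→b3/s1 MISS; vc=[11]
#9 0x3c→b3/s1 L1-HIT; vc=[11]
#10 0xb4→b11/s1 VC-HIT; vc=[3]
#11 0x36→b3/s1 VC-HIT; vc=[11]
#12 0x3a→b3/s1 L1-HIT; vc=[11]
#13 0x38→b3/s1 L1-HIT; vc=[11]
#14 0xb1→b11/s1 VC-HIT; vc=[3]

SEQ = [MISS, L1-HIT, L1-HIT, L1-HIT, L1-HIT, L1-HIT, L1-HIT, L1-HIT, MISS, L1-HIT, VC-HIT, VC-HIT, L1-HIT, L1-HIT, VC-HIT]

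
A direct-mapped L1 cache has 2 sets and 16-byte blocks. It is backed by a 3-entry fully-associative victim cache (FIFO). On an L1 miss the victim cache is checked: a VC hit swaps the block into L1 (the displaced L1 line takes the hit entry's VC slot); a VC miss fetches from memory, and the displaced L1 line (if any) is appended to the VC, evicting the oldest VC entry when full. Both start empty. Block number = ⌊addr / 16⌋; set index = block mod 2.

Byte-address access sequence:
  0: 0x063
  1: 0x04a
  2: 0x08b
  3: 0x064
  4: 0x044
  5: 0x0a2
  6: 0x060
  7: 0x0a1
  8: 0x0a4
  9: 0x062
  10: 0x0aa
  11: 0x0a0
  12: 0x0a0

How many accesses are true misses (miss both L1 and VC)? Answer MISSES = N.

  [0] addr=0x63 blk=6 s=0: MISS | VC []
  [1] addr=0x4a blk=4 s=0: MISS | VC [6]
  [2] addr=0x8b blk=8 s=0: MISS | VC [6, 4]
  [3] addr=0x64 blk=6 s=0: VC-HIT | VC [8, 4]
  [4] addr=0x44 blk=4 s=0: VC-HIT | VC [8, 6]
  [5] addr=0xa2 blk=10 s=0: MISS | VC [8, 6, 4]
  [6] addr=0x60 blk=6 s=0: VC-HIT | VC [8, 10, 4]
  [7] addr=0xa1 blk=10 s=0: VC-HIT | VC [8, 6, 4]
  [8] addr=0xa4 blk=10 s=0: L1-HIT | VC [8, 6, 4]
  [9] addr=0x62 blk=6 s=0: VC-HIT | VC [8, 10, 4]
  [10] addr=0xaa blk=10 s=0: VC-HIT | VC [8, 6, 4]
  [11] addr=0xa0 blk=10 s=0: L1-HIT | VC [8, 6, 4]
  [12] addr=0xa0 blk=10 s=0: L1-HIT | VC [8, 6, 4]

MISSES = 4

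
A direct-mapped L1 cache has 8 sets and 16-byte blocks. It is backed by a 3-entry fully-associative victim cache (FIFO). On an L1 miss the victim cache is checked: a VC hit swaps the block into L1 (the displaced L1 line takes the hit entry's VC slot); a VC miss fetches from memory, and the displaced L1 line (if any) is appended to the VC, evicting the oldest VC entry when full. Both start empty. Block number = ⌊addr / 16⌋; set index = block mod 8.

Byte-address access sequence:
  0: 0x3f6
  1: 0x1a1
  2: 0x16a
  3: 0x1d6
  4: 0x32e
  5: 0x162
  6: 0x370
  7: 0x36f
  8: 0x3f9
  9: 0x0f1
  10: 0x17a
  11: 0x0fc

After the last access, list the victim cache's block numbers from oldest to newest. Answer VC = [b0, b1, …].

  [0] addr=0x3f6 blk=63 s=7: MISS | VC []
  [1] addr=0x1a1 blk=26 s=2: MISS | VC []
  [2] addr=0x16a blk=22 s=6: MISS | VC []
  [3] addr=0x1d6 blk=29 s=5: MISS | VC []
  [4] addr=0x32e blk=50 s=2: MISS | VC [26]
  [5] addr=0x162 blk=22 s=6: L1-HIT | VC [26]
  [6] addr=0x370 blk=55 s=7: MISS | VC [26, 63]
  [7] addr=0x36f blk=54 s=6: MISS | VC [26, 63, 22]
  [8] addr=0x3f9 blk=63 s=7: VC-HIT | VC [26, 55, 22]
  [9] addr=0xf1 blk=15 s=7: MISS | VC [55, 22, 63]
  [10] addr=0x17a blk=23 s=7: MISS | VC [22, 63, 15]
  [11] addr=0xfc blk=15 s=7: VC-HIT | VC [22, 63, 23]

VC = [22, 63, 23]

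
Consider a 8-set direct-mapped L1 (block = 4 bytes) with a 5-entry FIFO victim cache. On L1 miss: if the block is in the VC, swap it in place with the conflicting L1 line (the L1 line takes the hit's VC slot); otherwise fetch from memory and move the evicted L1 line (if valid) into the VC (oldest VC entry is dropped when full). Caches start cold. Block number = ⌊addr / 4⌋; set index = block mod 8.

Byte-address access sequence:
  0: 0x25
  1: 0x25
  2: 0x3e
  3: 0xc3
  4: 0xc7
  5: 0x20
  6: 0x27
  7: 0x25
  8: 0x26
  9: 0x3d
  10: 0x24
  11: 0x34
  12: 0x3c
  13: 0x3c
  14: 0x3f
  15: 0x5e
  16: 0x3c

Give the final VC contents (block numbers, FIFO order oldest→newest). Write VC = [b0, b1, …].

VC = [49, 48, 23]

  [0] addr=0x25 blk=9 s=1: MISS | VC []
  [1] addr=0x25 blk=9 s=1: L1-HIT | VC []
  [2] addr=0x3e blk=15 s=7: MISS | VC []
  [3] addr=0xc3 blk=48 s=0: MISS | VC []
  [4] addr=0xc7 blk=49 s=1: MISS | VC [9]
  [5] addr=0x20 blk=8 s=0: MISS | VC [9, 48]
  [6] addr=0x27 blk=9 s=1: VC-HIT | VC [49, 48]
  [7] addr=0x25 blk=9 s=1: L1-HIT | VC [49, 48]
  [8] addr=0x26 blk=9 s=1: L1-HIT | VC [49, 48]
  [9] addr=0x3d blk=15 s=7: L1-HIT | VC [49, 48]
  [10] addr=0x24 blk=9 s=1: L1-HIT | VC [49, 48]
  [11] addr=0x34 blk=13 s=5: MISS | VC [49, 48]
  [12] addr=0x3c blk=15 s=7: L1-HIT | VC [49, 48]
  [13] addr=0x3c blk=15 s=7: L1-HIT | VC [49, 48]
  [14] addr=0x3f blk=15 s=7: L1-HIT | VC [49, 48]
  [15] addr=0x5e blk=23 s=7: MISS | VC [49, 48, 15]
  [16] addr=0x3c blk=15 s=7: VC-HIT | VC [49, 48, 23]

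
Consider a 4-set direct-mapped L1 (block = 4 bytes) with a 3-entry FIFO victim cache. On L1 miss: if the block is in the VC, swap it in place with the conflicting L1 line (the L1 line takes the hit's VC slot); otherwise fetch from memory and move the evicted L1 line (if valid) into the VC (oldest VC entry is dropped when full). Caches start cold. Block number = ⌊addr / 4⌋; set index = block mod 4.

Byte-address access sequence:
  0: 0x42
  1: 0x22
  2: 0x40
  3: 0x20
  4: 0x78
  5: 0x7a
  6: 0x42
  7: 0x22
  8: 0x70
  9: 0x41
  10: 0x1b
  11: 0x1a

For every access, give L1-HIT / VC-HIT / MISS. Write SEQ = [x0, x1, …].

SEQ = [MISS, MISS, VC-HIT, VC-HIT, MISS, L1-HIT, VC-HIT, VC-HIT, MISS, VC-HIT, MISS, L1-HIT]

  [0] addr=0x42 blk=16 s=0: MISS | VC []
  [1] addr=0x22 blk=8 s=0: MISS | VC [16]
  [2] addr=0x40 blk=16 s=0: VC-HIT | VC [8]
  [3] addr=0x20 blk=8 s=0: VC-HIT | VC [16]
  [4] addr=0x78 blk=30 s=2: MISS | VC [16]
  [5] addr=0x7a blk=30 s=2: L1-HIT | VC [16]
  [6] addr=0x42 blk=16 s=0: VC-HIT | VC [8]
  [7] addr=0x22 blk=8 s=0: VC-HIT | VC [16]
  [8] addr=0x70 blk=28 s=0: MISS | VC [16, 8]
  [9] addr=0x41 blk=16 s=0: VC-HIT | VC [28, 8]
  [10] addr=0x1b blk=6 s=2: MISS | VC [28, 8, 30]
  [11] addr=0x1a blk=6 s=2: L1-HIT | VC [28, 8, 30]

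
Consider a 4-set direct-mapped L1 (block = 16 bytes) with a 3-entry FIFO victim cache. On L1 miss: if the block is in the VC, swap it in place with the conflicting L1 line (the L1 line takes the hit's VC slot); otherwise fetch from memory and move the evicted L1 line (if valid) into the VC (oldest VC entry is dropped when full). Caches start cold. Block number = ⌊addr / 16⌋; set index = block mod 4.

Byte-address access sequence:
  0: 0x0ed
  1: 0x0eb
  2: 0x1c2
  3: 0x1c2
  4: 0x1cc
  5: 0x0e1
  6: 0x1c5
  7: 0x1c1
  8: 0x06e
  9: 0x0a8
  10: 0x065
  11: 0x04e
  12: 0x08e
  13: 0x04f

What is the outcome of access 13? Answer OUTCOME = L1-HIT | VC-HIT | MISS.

#0 0xed→b14/s2 MISS; vc=[]
#1 0xeb→b14/s2 L1-HIT; vc=[]
#2 0x1c2→b28/s0 MISS; vc=[]
#3 0x1c2→b28/s0 L1-HIT; vc=[]
#4 0x1cc→b28/s0 L1-HIT; vc=[]
#5 0xe1→b14/s2 L1-HIT; vc=[]
#6 0x1c5→b28/s0 L1-HIT; vc=[]
#7 0x1c1→b28/s0 L1-HIT; vc=[]
#8 0x6e→b6/s2 MISS; vc=[14]
#9 0xa8→b10/s2 MISS; vc=[14,6]
#10 0x65→b6/s2 VC-HIT; vc=[14,10]
#11 0x4e→b4/s0 MISS; vc=[14,10,28]
#12 0x8e→b8/s0 MISS; vc=[10,28,4]
#13 0x4f→b4/s0 VC-HIT; vc=[10,28,8]

OUTCOME = VC-HIT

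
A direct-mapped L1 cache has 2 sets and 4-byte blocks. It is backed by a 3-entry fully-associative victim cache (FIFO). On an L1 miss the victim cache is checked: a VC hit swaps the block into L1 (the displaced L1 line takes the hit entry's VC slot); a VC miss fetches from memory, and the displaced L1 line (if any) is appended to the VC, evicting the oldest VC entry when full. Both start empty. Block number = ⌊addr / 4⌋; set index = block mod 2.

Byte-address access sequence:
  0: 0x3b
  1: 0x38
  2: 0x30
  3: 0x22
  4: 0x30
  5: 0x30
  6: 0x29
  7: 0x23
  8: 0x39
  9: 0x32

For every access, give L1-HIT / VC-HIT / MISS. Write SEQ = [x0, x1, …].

SEQ = [MISS, L1-HIT, MISS, MISS, VC-HIT, L1-HIT, MISS, VC-HIT, VC-HIT, VC-HIT]

  [0] addr=0x3b blk=14 s=0: MISS | VC []
  [1] addr=0x38 blk=14 s=0: L1-HIT | VC []
  [2] addr=0x30 blk=12 s=0: MISS | VC [14]
  [3] addr=0x22 blk=8 s=0: MISS | VC [14, 12]
  [4] addr=0x30 blk=12 s=0: VC-HIT | VC [14, 8]
  [5] addr=0x30 blk=12 s=0: L1-HIT | VC [14, 8]
  [6] addr=0x29 blk=10 s=0: MISS | VC [14, 8, 12]
  [7] addr=0x23 blk=8 s=0: VC-HIT | VC [14, 10, 12]
  [8] addr=0x39 blk=14 s=0: VC-HIT | VC [8, 10, 12]
  [9] addr=0x32 blk=12 s=0: VC-HIT | VC [8, 10, 14]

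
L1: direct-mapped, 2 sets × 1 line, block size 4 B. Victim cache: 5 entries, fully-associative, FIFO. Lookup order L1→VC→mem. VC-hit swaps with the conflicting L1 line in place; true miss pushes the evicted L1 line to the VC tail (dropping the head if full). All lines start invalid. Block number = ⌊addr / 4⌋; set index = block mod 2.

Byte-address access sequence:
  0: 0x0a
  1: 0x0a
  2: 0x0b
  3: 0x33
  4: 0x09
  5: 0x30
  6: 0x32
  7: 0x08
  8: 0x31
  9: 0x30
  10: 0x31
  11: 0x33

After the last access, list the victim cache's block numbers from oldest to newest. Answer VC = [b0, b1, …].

#0 0xa→b2/s0 MISS; vc=[]
#1 0xa→b2/s0 L1-HIT; vc=[]
#2 0xb→b2/s0 L1-HIT; vc=[]
#3 0x33→b12/s0 MISS; vc=[2]
#4 0x9→b2/s0 VC-HIT; vc=[12]
#5 0x30→b12/s0 VC-HIT; vc=[2]
#6 0x32→b12/s0 L1-HIT; vc=[2]
#7 0x8→b2/s0 VC-HIT; vc=[12]
#8 0x31→b12/s0 VC-HIT; vc=[2]
#9 0x30→b12/s0 L1-HIT; vc=[2]
#10 0x31→b12/s0 L1-HIT; vc=[2]
#11 0x33→b12/s0 L1-HIT; vc=[2]

VC = [2]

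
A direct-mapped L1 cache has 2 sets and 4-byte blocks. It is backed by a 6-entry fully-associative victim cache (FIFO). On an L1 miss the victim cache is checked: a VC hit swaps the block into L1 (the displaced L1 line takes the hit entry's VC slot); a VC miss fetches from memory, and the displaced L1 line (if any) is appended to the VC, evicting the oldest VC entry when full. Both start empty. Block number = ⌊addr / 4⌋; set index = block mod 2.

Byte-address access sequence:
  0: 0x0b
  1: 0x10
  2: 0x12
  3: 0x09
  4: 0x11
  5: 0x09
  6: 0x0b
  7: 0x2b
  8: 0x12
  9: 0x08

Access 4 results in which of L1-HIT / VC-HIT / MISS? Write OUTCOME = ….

OUTCOME = VC-HIT

0: 0xb (blk 2, set 0) → MISS  vc=[]
1: 0x10 (blk 4, set 0) → MISS  vc=[2]
2: 0x12 (blk 4, set 0) → L1-HIT  vc=[2]
3: 0x9 (blk 2, set 0) → VC-HIT  vc=[4]
4: 0x11 (blk 4, set 0) → VC-HIT  vc=[2]
5: 0x9 (blk 2, set 0) → VC-HIT  vc=[4]
6: 0xb (blk 2, set 0) → L1-HIT  vc=[4]
7: 0x2b (blk 10, set 0) → MISS  vc=[4, 2]
8: 0x12 (blk 4, set 0) → VC-HIT  vc=[10, 2]
9: 0x8 (blk 2, set 0) → VC-HIT  vc=[10, 4]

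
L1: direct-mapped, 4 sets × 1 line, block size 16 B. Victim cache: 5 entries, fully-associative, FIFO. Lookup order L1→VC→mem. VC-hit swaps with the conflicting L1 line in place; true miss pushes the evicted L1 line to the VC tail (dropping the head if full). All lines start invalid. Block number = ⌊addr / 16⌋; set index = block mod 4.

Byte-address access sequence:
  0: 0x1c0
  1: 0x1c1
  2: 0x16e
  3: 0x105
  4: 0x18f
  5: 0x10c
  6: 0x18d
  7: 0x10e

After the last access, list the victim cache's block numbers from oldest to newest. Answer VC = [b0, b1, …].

0: 0x1c0 (blk 28, set 0) → MISS  vc=[]
1: 0x1c1 (blk 28, set 0) → L1-HIT  vc=[]
2: 0x16e (blk 22, set 2) → MISS  vc=[]
3: 0x105 (blk 16, set 0) → MISS  vc=[28]
4: 0x18f (blk 24, set 0) → MISS  vc=[28, 16]
5: 0x10c (blk 16, set 0) → VC-HIT  vc=[28, 24]
6: 0x18d (blk 24, set 0) → VC-HIT  vc=[28, 16]
7: 0x10e (blk 16, set 0) → VC-HIT  vc=[28, 24]

VC = [28, 24]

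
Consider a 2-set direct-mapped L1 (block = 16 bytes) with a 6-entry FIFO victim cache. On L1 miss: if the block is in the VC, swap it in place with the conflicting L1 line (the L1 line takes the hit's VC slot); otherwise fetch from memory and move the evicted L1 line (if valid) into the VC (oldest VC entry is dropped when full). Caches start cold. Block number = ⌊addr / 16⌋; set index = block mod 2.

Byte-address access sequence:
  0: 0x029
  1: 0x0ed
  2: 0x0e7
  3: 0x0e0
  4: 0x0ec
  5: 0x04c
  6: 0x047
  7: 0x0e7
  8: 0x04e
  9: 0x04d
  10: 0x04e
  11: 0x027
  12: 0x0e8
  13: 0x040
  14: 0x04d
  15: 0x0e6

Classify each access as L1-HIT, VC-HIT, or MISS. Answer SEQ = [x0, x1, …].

SEQ = [MISS, MISS, L1-HIT, L1-HIT, L1-HIT, MISS, L1-HIT, VC-HIT, VC-HIT, L1-HIT, L1-HIT, VC-HIT, VC-HIT, VC-HIT, L1-HIT, VC-HIT]

#0 0x29→b2/s0 MISS; vc=[]
#1 0xed→b14/s0 MISS; vc=[2]
#2 0xe7→b14/s0 L1-HIT; vc=[2]
#3 0xe0→b14/s0 L1-HIT; vc=[2]
#4 0xec→b14/s0 L1-HIT; vc=[2]
#5 0x4c→b4/s0 MISS; vc=[2,14]
#6 0x47→b4/s0 L1-HIT; vc=[2,14]
#7 0xe7→b14/s0 VC-HIT; vc=[2,4]
#8 0x4e→b4/s0 VC-HIT; vc=[2,14]
#9 0x4d→b4/s0 L1-HIT; vc=[2,14]
#10 0x4e→b4/s0 L1-HIT; vc=[2,14]
#11 0x27→b2/s0 VC-HIT; vc=[4,14]
#12 0xe8→b14/s0 VC-HIT; vc=[4,2]
#13 0x40→b4/s0 VC-HIT; vc=[14,2]
#14 0x4d→b4/s0 L1-HIT; vc=[14,2]
#15 0xe6→b14/s0 VC-HIT; vc=[4,2]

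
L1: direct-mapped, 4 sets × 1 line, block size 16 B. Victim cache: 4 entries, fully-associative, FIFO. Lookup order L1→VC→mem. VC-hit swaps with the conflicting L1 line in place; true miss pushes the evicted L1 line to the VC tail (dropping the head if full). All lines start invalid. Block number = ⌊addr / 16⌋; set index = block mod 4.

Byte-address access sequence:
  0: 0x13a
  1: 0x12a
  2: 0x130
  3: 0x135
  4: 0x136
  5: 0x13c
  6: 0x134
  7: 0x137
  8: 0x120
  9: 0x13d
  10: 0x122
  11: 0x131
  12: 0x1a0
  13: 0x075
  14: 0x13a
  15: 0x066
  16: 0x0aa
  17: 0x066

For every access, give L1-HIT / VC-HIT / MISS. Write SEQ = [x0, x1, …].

  [0] addr=0x13a blk=19 s=3: MISS | VC []
  [1] addr=0x12a blk=18 s=2: MISS | VC []
  [2] addr=0x130 blk=19 s=3: L1-HIT | VC []
  [3] addr=0x135 blk=19 s=3: L1-HIT | VC []
  [4] addr=0x136 blk=19 s=3: L1-HIT | VC []
  [5] addr=0x13c blk=19 s=3: L1-HIT | VC []
  [6] addr=0x134 blk=19 s=3: L1-HIT | VC []
  [7] addr=0x137 blk=19 s=3: L1-HIT | VC []
  [8] addr=0x120 blk=18 s=2: L1-HIT | VC []
  [9] addr=0x13d blk=19 s=3: L1-HIT | VC []
  [10] addr=0x122 blk=18 s=2: L1-HIT | VC []
  [11] addr=0x131 blk=19 s=3: L1-HIT | VC []
  [12] addr=0x1a0 blk=26 s=2: MISS | VC [18]
  [13] addr=0x75 blk=7 s=3: MISS | VC [18, 19]
  [14] addr=0x13a blk=19 s=3: VC-HIT | VC [18, 7]
  [15] addr=0x66 blk=6 s=2: MISS | VC [18, 7, 26]
  [16] addr=0xaa blk=10 s=2: MISS | VC [18, 7, 26, 6]
  [17] addr=0x66 blk=6 s=2: VC-HIT | VC [18, 7, 26, 10]

SEQ = [MISS, MISS, L1-HIT, L1-HIT, L1-HIT, L1-HIT, L1-HIT, L1-HIT, L1-HIT, L1-HIT, L1-HIT, L1-HIT, MISS, MISS, VC-HIT, MISS, MISS, VC-HIT]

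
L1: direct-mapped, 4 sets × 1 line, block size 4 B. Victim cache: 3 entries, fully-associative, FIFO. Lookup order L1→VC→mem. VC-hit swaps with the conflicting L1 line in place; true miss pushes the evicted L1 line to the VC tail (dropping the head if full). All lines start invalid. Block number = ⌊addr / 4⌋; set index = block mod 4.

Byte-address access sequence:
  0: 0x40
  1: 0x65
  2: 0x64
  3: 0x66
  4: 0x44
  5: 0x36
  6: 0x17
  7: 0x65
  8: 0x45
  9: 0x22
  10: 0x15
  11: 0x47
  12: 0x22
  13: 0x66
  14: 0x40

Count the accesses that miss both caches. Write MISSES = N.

MISSES = 8

0: 0x40 (blk 16, set 0) → MISS  vc=[]
1: 0x65 (blk 25, set 1) → MISS  vc=[]
2: 0x64 (blk 25, set 1) → L1-HIT  vc=[]
3: 0x66 (blk 25, set 1) → L1-HIT  vc=[]
4: 0x44 (blk 17, set 1) → MISS  vc=[25]
5: 0x36 (blk 13, set 1) → MISS  vc=[25, 17]
6: 0x17 (blk 5, set 1) → MISS  vc=[25, 17, 13]
7: 0x65 (blk 25, set 1) → VC-HIT  vc=[5, 17, 13]
8: 0x45 (blk 17, set 1) → VC-HIT  vc=[5, 25, 13]
9: 0x22 (blk 8, set 0) → MISS  vc=[25, 13, 16]
10: 0x15 (blk 5, set 1) → MISS  vc=[13, 16, 17]
11: 0x47 (blk 17, set 1) → VC-HIT  vc=[13, 16, 5]
12: 0x22 (blk 8, set 0) → L1-HIT  vc=[13, 16, 5]
13: 0x66 (blk 25, set 1) → MISS  vc=[16, 5, 17]
14: 0x40 (blk 16, set 0) → VC-HIT  vc=[8, 5, 17]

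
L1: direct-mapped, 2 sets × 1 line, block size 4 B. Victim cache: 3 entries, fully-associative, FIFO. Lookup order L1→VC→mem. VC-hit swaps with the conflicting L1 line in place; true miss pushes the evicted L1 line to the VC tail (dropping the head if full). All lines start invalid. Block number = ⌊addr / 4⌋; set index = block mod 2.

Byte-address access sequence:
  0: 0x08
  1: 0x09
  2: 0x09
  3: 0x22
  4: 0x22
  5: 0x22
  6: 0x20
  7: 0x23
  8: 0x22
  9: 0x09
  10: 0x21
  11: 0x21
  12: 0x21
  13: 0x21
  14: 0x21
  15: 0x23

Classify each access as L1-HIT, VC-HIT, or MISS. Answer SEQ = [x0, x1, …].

0: 0x8 (blk 2, set 0) → MISS  vc=[]
1: 0x9 (blk 2, set 0) → L1-HIT  vc=[]
2: 0x9 (blk 2, set 0) → L1-HIT  vc=[]
3: 0x22 (blk 8, set 0) → MISS  vc=[2]
4: 0x22 (blk 8, set 0) → L1-HIT  vc=[2]
5: 0x22 (blk 8, set 0) → L1-HIT  vc=[2]
6: 0x20 (blk 8, set 0) → L1-HIT  vc=[2]
7: 0x23 (blk 8, set 0) → L1-HIT  vc=[2]
8: 0x22 (blk 8, set 0) → L1-HIT  vc=[2]
9: 0x9 (blk 2, set 0) → VC-HIT  vc=[8]
10: 0x21 (blk 8, set 0) → VC-HIT  vc=[2]
11: 0x21 (blk 8, set 0) → L1-HIT  vc=[2]
12: 0x21 (blk 8, set 0) → L1-HIT  vc=[2]
13: 0x21 (blk 8, set 0) → L1-HIT  vc=[2]
14: 0x21 (blk 8, set 0) → L1-HIT  vc=[2]
15: 0x23 (blk 8, set 0) → L1-HIT  vc=[2]

SEQ = [MISS, L1-HIT, L1-HIT, MISS, L1-HIT, L1-HIT, L1-HIT, L1-HIT, L1-HIT, VC-HIT, VC-HIT, L1-HIT, L1-HIT, L1-HIT, L1-HIT, L1-HIT]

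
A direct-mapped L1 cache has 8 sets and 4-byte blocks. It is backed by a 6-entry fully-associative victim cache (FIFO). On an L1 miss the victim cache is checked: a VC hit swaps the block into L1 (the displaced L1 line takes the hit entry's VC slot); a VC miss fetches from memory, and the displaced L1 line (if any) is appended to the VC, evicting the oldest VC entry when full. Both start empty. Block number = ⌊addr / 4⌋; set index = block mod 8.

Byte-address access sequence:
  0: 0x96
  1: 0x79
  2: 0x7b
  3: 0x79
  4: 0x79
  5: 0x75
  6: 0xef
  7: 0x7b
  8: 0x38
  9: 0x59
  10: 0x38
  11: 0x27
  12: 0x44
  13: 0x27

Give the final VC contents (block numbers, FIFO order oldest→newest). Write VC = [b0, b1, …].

#0 0x96→b37/s5 MISS; vc=[]
#1 0x79→b30/s6 MISS; vc=[]
#2 0x7b→b30/s6 L1-HIT; vc=[]
#3 0x79→b30/s6 L1-HIT; vc=[]
#4 0x79→b30/s6 L1-HIT; vc=[]
#5 0x75→b29/s5 MISS; vc=[37]
#6 0xef→b59/s3 MISS; vc=[37]
#7 0x7b→b30/s6 L1-HIT; vc=[37]
#8 0x38→b14/s6 MISS; vc=[37,30]
#9 0x59→b22/s6 MISS; vc=[37,30,14]
#10 0x38→b14/s6 VC-HIT; vc=[37,30,22]
#11 0x27→b9/s1 MISS; vc=[37,30,22]
#12 0x44→b17/s1 MISS; vc=[37,30,22,9]
#13 0x27→b9/s1 VC-HIT; vc=[37,30,22,17]

VC = [37, 30, 22, 17]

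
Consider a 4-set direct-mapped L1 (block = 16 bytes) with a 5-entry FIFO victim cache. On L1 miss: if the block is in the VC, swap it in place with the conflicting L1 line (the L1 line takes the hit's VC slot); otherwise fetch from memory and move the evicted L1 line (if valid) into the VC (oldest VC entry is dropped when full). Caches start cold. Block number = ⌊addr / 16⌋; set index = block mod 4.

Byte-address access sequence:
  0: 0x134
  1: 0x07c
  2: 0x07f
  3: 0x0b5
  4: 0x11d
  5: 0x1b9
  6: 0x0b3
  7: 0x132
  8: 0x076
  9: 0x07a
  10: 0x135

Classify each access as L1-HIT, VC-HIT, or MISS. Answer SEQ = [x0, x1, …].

0: 0x134 (blk 19, set 3) → MISS  vc=[]
1: 0x7c (blk 7, set 3) → MISS  vc=[19]
2: 0x7f (blk 7, set 3) → L1-HIT  vc=[19]
3: 0xb5 (blk 11, set 3) → MISS  vc=[19, 7]
4: 0x11d (blk 17, set 1) → MISS  vc=[19, 7]
5: 0x1b9 (blk 27, set 3) → MISS  vc=[19, 7, 11]
6: 0xb3 (blk 11, set 3) → VC-HIT  vc=[19, 7, 27]
7: 0x132 (blk 19, set 3) → VC-HIT  vc=[11, 7, 27]
8: 0x76 (blk 7, set 3) → VC-HIT  vc=[11, 19, 27]
9: 0x7a (blk 7, set 3) → L1-HIT  vc=[11, 19, 27]
10: 0x135 (blk 19, set 3) → VC-HIT  vc=[11, 7, 27]

SEQ = [MISS, MISS, L1-HIT, MISS, MISS, MISS, VC-HIT, VC-HIT, VC-HIT, L1-HIT, VC-HIT]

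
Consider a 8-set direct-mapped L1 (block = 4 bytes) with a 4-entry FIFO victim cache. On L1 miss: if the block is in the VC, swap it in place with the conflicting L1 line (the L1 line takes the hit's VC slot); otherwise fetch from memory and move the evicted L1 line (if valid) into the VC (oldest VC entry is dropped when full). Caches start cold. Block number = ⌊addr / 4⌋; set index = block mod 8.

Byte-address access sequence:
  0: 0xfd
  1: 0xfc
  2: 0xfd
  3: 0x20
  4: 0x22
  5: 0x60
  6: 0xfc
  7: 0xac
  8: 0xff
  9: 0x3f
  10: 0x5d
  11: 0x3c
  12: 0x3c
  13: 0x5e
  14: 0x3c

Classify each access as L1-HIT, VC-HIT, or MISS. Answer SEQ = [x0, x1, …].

SEQ = [MISS, L1-HIT, L1-HIT, MISS, L1-HIT, MISS, L1-HIT, MISS, L1-HIT, MISS, MISS, VC-HIT, L1-HIT, VC-HIT, VC-HIT]

0: 0xfd (blk 63, set 7) → MISS  vc=[]
1: 0xfc (blk 63, set 7) → L1-HIT  vc=[]
2: 0xfd (blk 63, set 7) → L1-HIT  vc=[]
3: 0x20 (blk 8, set 0) → MISS  vc=[]
4: 0x22 (blk 8, set 0) → L1-HIT  vc=[]
5: 0x60 (blk 24, set 0) → MISS  vc=[8]
6: 0xfc (blk 63, set 7) → L1-HIT  vc=[8]
7: 0xac (blk 43, set 3) → MISS  vc=[8]
8: 0xff (blk 63, set 7) → L1-HIT  vc=[8]
9: 0x3f (blk 15, set 7) → MISS  vc=[8, 63]
10: 0x5d (blk 23, set 7) → MISS  vc=[8, 63, 15]
11: 0x3c (blk 15, set 7) → VC-HIT  vc=[8, 63, 23]
12: 0x3c (blk 15, set 7) → L1-HIT  vc=[8, 63, 23]
13: 0x5e (blk 23, set 7) → VC-HIT  vc=[8, 63, 15]
14: 0x3c (blk 15, set 7) → VC-HIT  vc=[8, 63, 23]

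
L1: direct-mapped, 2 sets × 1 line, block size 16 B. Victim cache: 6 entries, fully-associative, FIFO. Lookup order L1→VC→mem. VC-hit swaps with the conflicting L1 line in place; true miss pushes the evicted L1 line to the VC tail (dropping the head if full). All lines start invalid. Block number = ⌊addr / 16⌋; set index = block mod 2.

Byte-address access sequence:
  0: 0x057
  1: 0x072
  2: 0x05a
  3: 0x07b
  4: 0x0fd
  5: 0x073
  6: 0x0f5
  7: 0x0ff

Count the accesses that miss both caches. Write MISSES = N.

#0 0x57→b5/s1 MISS; vc=[]
#1 0x72→b7/s1 MISS; vc=[5]
#2 0x5a→b5/s1 VC-HIT; vc=[7]
#3 0x7b→b7/s1 VC-HIT; vc=[5]
#4 0xfd→b15/s1 MISS; vc=[5,7]
#5 0x73→b7/s1 VC-HIT; vc=[5,15]
#6 0xf5→b15/s1 VC-HIT; vc=[5,7]
#7 0xff→b15/s1 L1-HIT; vc=[5,7]

MISSES = 3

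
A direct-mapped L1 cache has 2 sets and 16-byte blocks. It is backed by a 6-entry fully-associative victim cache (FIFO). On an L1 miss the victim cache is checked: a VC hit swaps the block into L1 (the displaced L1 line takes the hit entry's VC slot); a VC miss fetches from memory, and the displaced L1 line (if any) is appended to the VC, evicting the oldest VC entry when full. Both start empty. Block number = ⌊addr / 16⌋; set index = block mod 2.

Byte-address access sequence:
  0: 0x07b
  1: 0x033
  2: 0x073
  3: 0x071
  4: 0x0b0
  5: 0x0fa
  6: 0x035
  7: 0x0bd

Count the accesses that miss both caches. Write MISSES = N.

  [0] addr=0x7b blk=7 s=1: MISS | VC []
  [1] addr=0x33 blk=3 s=1: MISS | VC [7]
  [2] addr=0x73 blk=7 s=1: VC-HIT | VC [3]
  [3] addr=0x71 blk=7 s=1: L1-HIT | VC [3]
  [4] addr=0xb0 blk=11 s=1: MISS | VC [3, 7]
  [5] addr=0xfa blk=15 s=1: MISS | VC [3, 7, 11]
  [6] addr=0x35 blk=3 s=1: VC-HIT | VC [15, 7, 11]
  [7] addr=0xbd blk=11 s=1: VC-HIT | VC [15, 7, 3]

MISSES = 4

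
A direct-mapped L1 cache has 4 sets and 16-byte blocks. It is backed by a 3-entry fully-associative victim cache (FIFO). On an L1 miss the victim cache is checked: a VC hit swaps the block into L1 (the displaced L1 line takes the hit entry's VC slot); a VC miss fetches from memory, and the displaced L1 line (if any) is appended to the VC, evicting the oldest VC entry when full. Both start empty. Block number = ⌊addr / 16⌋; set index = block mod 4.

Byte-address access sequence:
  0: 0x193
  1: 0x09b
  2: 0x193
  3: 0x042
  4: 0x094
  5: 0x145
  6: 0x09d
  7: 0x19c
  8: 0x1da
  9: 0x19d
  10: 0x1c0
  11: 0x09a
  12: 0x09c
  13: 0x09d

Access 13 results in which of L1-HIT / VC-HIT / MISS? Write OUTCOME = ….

  [0] addr=0x193 blk=25 s=1: MISS | VC []
  [1] addr=0x9b blk=9 s=1: MISS | VC [25]
  [2] addr=0x193 blk=25 s=1: VC-HIT | VC [9]
  [3] addr=0x42 blk=4 s=0: MISS | VC [9]
  [4] addr=0x94 blk=9 s=1: VC-HIT | VC [25]
  [5] addr=0x145 blk=20 s=0: MISS | VC [25, 4]
  [6] addr=0x9d blk=9 s=1: L1-HIT | VC [25, 4]
  [7] addr=0x19c blk=25 s=1: VC-HIT | VC [9, 4]
  [8] addr=0x1da blk=29 s=1: MISS | VC [9, 4, 25]
  [9] addr=0x19d blk=25 s=1: VC-HIT | VC [9, 4, 29]
  [10] addr=0x1c0 blk=28 s=0: MISS | VC [4, 29, 20]
  [11] addr=0x9a blk=9 s=1: MISS | VC [29, 20, 25]
  [12] addr=0x9c blk=9 s=1: L1-HIT | VC [29, 20, 25]
  [13] addr=0x9d blk=9 s=1: L1-HIT | VC [29, 20, 25]

OUTCOME = L1-HIT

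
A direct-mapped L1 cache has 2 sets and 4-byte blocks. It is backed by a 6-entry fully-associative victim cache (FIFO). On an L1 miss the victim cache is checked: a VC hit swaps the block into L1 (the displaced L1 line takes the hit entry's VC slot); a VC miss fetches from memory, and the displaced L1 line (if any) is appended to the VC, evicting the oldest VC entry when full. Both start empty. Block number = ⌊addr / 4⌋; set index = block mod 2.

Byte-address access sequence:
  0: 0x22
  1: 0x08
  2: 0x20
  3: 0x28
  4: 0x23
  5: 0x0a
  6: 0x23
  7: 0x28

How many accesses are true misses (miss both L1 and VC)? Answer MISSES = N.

MISSES = 3

  [0] addr=0x22 blk=8 s=0: MISS | VC []
  [1] addr=0x8 blk=2 s=0: MISS | VC [8]
  [2] addr=0x20 blk=8 s=0: VC-HIT | VC [2]
  [3] addr=0x28 blk=10 s=0: MISS | VC [2, 8]
  [4] addr=0x23 blk=8 s=0: VC-HIT | VC [2, 10]
  [5] addr=0xa blk=2 s=0: VC-HIT | VC [8, 10]
  [6] addr=0x23 blk=8 s=0: VC-HIT | VC [2, 10]
  [7] addr=0x28 blk=10 s=0: VC-HIT | VC [2, 8]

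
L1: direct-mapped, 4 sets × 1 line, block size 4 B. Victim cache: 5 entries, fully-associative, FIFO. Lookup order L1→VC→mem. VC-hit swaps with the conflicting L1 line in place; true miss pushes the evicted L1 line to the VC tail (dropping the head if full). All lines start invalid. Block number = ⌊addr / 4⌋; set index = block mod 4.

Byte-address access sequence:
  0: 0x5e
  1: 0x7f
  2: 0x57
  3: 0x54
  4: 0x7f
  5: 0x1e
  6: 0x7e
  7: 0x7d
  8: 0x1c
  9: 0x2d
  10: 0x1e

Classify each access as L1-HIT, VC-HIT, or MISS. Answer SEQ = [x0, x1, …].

SEQ = [MISS, MISS, MISS, L1-HIT, L1-HIT, MISS, VC-HIT, L1-HIT, VC-HIT, MISS, VC-HIT]

0: 0x5e (blk 23, set 3) → MISS  vc=[]
1: 0x7f (blk 31, set 3) → MISS  vc=[23]
2: 0x57 (blk 21, set 1) → MISS  vc=[23]
3: 0x54 (blk 21, set 1) → L1-HIT  vc=[23]
4: 0x7f (blk 31, set 3) → L1-HIT  vc=[23]
5: 0x1e (blk 7, set 3) → MISS  vc=[23, 31]
6: 0x7e (blk 31, set 3) → VC-HIT  vc=[23, 7]
7: 0x7d (blk 31, set 3) → L1-HIT  vc=[23, 7]
8: 0x1c (blk 7, set 3) → VC-HIT  vc=[23, 31]
9: 0x2d (blk 11, set 3) → MISS  vc=[23, 31, 7]
10: 0x1e (blk 7, set 3) → VC-HIT  vc=[23, 31, 11]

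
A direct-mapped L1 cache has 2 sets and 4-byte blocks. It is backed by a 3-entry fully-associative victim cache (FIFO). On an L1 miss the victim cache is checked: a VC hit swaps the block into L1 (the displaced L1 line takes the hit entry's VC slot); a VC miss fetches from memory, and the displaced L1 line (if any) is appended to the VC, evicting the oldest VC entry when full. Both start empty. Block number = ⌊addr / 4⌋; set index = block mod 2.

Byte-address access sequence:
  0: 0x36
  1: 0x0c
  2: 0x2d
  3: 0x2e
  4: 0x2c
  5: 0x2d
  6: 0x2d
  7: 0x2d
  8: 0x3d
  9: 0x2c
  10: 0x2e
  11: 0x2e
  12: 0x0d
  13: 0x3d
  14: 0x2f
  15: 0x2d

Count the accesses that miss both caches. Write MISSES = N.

0: 0x36 (blk 13, set 1) → MISS  vc=[]
1: 0xc (blk 3, set 1) → MISS  vc=[13]
2: 0x2d (blk 11, set 1) → MISS  vc=[13, 3]
3: 0x2e (blk 11, set 1) → L1-HIT  vc=[13, 3]
4: 0x2c (blk 11, set 1) → L1-HIT  vc=[13, 3]
5: 0x2d (blk 11, set 1) → L1-HIT  vc=[13, 3]
6: 0x2d (blk 11, set 1) → L1-HIT  vc=[13, 3]
7: 0x2d (blk 11, set 1) → L1-HIT  vc=[13, 3]
8: 0x3d (blk 15, set 1) → MISS  vc=[13, 3, 11]
9: 0x2c (blk 11, set 1) → VC-HIT  vc=[13, 3, 15]
10: 0x2e (blk 11, set 1) → L1-HIT  vc=[13, 3, 15]
11: 0x2e (blk 11, set 1) → L1-HIT  vc=[13, 3, 15]
12: 0xd (blk 3, set 1) → VC-HIT  vc=[13, 11, 15]
13: 0x3d (blk 15, set 1) → VC-HIT  vc=[13, 11, 3]
14: 0x2f (blk 11, set 1) → VC-HIT  vc=[13, 15, 3]
15: 0x2d (blk 11, set 1) → L1-HIT  vc=[13, 15, 3]

MISSES = 4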